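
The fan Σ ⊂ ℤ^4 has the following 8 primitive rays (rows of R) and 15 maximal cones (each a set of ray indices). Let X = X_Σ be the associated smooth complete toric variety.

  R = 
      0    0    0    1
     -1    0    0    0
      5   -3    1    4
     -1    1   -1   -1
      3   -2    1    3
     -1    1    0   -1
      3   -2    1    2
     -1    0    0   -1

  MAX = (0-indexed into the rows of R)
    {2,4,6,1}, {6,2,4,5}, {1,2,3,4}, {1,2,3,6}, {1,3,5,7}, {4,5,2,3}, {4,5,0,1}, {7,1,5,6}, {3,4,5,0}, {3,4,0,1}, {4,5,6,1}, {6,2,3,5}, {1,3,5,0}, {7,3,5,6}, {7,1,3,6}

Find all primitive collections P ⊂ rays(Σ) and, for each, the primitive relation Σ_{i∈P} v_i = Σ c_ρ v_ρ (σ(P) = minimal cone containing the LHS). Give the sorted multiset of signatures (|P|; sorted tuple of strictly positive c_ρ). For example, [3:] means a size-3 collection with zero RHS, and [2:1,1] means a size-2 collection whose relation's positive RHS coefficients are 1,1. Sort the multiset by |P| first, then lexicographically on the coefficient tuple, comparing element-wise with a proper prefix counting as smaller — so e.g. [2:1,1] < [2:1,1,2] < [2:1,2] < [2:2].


Σ has 9 primitive collections:

  • {0,6}:  v_{0} + v_{6} = v_{4} — sig = [2:1]
  • {0,7}:  v_{0} + v_{7} = v_{1} — sig = [2:1]
  • {4,7}:  v_{4} + v_{7} = v_{1} + v_{6} — sig = [2:1,1]
  • {2,7}:  v_{2} + v_{7} = v_{1} + v_{3} + 2·v_{6} — sig = [2:1,1,2]
  • {0,2}:  v_{0} + v_{2} = v_{3} + 2·v_{4} — sig = [2:1,2]
  • {1,2,5}:  v_{1} + v_{2} + v_{5} = v_{4} — sig = [3:1]
  • {3,4,6}:  v_{3} + v_{4} + v_{6} = v_{2} — sig = [3:1]
  • {1,3,5,6}:  v_{1} + v_{3} + v_{5} + v_{6} = 0 — sig = [4:]
  • {1,3,4,5}:  v_{1} + v_{3} + v_{4} + v_{5} = v_{0} — sig = [4:1]

Sorted signature multiset PRS(X):
[[2:1], [2:1], [2:1,1], [2:1,1,2], [2:1,2], [3:1], [3:1], [4:], [4:1]]


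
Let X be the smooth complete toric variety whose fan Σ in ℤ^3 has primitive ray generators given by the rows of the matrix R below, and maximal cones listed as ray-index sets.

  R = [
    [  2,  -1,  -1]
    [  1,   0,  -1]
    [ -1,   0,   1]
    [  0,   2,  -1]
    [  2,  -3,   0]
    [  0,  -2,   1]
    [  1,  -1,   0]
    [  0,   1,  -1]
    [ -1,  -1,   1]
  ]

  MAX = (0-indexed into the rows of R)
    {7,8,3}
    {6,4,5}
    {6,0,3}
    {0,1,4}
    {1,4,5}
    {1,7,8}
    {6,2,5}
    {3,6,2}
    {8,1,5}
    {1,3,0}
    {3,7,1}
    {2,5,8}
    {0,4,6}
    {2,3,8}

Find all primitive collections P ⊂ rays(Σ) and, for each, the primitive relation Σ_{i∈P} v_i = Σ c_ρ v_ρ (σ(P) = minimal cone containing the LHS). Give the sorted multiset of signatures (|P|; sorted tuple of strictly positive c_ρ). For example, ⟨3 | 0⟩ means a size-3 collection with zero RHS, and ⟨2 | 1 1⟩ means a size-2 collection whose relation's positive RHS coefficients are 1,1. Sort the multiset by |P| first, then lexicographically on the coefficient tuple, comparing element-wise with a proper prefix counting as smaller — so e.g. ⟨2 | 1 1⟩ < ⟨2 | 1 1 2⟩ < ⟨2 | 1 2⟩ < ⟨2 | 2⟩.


16 collections generate NE(X_Σ); each relation:

  P = {1,2}:  v_{1} + v_{2} = 0  so sig = ⟨2 | 0⟩
  P = {3,5}:  v_{3} + v_{5} = 0  so sig = ⟨2 | 0⟩
  P = {0,2}:  v_{0} + v_{2} = v_{6}  so sig = ⟨2 | 1⟩
  P = {0,5}:  v_{0} + v_{5} = v_{4}  so sig = ⟨2 | 1⟩
  P = {1,6}:  v_{1} + v_{6} = v_{0}  so sig = ⟨2 | 1⟩
  P = {3,4}:  v_{3} + v_{4} = v_{0}  so sig = ⟨2 | 1⟩
  P = {6,7}:  v_{6} + v_{7} = v_{1}  so sig = ⟨2 | 1⟩
  P = {6,8}:  v_{6} + v_{8} = v_{5}  so sig = ⟨2 | 1⟩
  P = {0,8}:  v_{0} + v_{8} = v_{1} + v_{5}  so sig = ⟨2 | 1 1⟩
  P = {2,4}:  v_{2} + v_{4} = v_{5} + v_{6}  so sig = ⟨2 | 1 1⟩
  P = {2,7}:  v_{2} + v_{7} = v_{3} + v_{8}  so sig = ⟨2 | 1 1⟩
  P = {5,7}:  v_{5} + v_{7} = v_{1} + v_{8}  so sig = ⟨2 | 1 1⟩
  P = {4,7}:  v_{4} + v_{7} = 2·v_{1} + v_{5}  so sig = ⟨2 | 1 2⟩
  P = {4,8}:  v_{4} + v_{8} = v_{1} + 2·v_{5}  so sig = ⟨2 | 1 2⟩
  P = {0,7}:  v_{0} + v_{7} = 2·v_{1}  so sig = ⟨2 | 2⟩
  P = {1,3,8}:  v_{1} + v_{3} + v_{8} = v_{7}  so sig = ⟨3 | 1⟩

Hence PRS(X_Σ) =
    |P|=2: 15 collections, coeffs (), (), (1), (1), (1), (1), (1), (1), (1,1), (1,1), (1,1), (1,1), (1,2), (1,2), (2)
    |P|=3: 1 collection, coeffs (1)


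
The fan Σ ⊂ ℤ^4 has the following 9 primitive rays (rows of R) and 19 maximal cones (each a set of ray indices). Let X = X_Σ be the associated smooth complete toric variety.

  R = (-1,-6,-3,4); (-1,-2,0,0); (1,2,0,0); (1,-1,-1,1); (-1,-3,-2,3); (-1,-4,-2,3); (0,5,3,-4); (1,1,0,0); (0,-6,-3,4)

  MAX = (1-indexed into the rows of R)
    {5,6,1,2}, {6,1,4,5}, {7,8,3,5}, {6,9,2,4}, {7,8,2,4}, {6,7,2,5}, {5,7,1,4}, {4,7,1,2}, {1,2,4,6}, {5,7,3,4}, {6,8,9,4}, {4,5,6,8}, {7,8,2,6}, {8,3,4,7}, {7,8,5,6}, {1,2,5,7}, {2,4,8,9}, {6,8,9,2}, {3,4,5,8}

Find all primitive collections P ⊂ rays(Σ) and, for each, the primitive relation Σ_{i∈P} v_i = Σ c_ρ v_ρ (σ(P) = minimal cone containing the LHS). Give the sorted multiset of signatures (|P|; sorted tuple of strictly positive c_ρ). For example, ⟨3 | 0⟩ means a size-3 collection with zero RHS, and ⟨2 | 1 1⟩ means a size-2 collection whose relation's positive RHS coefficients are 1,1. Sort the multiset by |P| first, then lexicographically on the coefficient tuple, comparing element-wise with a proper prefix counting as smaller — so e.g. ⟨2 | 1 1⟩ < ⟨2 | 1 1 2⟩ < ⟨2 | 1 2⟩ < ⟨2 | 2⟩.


14 minimal non-faces of Δ(Σ) (on 9 rays):

  P={2,3}:  v_{2} + v_{3} = 0 — sig = ⟨2 | 0⟩
  P={1,3}:  v_{1} + v_{3} = v_{4} + v_{5} — sig = ⟨2 | 1 1⟩
  P={1,8}:  v_{1} + v_{8} = v_{4} + v_{6} — sig = ⟨2 | 1 1⟩
  P={3,6}:  v_{3} + v_{6} = v_{5} + v_{8} — sig = ⟨2 | 1 1⟩
  P={7,9}:  v_{7} + v_{9} = v_{2} + v_{8} — sig = ⟨2 | 1 1⟩
  P={3,9}:  v_{3} + v_{9} = v_{4} + v_{6} + v_{8} — sig = ⟨2 | 1 1 1⟩
  P={5,9}:  v_{5} + v_{9} = v_{4} + 2·v_{6} — sig = ⟨2 | 1 2⟩
  P={1,9}:  v_{1} + v_{9} = v_{2} + 2·v_{4} + 2·v_{6} — sig = ⟨2 | 1 2 2⟩
  P={4,6,7}:  v_{4} + v_{6} + v_{7} = 0 — sig = ⟨3 | 0⟩
  P={2,4,5}:  v_{2} + v_{4} + v_{5} = v_{1} — sig = ⟨3 | 1⟩
  P={2,5,8}:  v_{2} + v_{5} + v_{8} = v_{6} — sig = ⟨3 | 1⟩
  P={1,6,7}:  v_{1} + v_{6} + v_{7} = v_{2} + v_{5} — sig = ⟨3 | 1 1⟩
  P={2,4,6,8}:  v_{2} + v_{4} + v_{6} + v_{8} = v_{9} — sig = ⟨4 | 1⟩
  P={4,5,7,8}:  v_{4} + v_{5} + v_{7} + v_{8} = v_{3} — sig = ⟨4 | 1⟩

Signatures (|P|; sorted positive RHS coefficients), sorted:
[⟨2 | 0⟩, ⟨2 | 1 1⟩, ⟨2 | 1 1⟩, ⟨2 | 1 1⟩, ⟨2 | 1 1⟩, ⟨2 | 1 1 1⟩, ⟨2 | 1 2⟩, ⟨2 | 1 2 2⟩, ⟨3 | 0⟩, ⟨3 | 1⟩, ⟨3 | 1⟩, ⟨3 | 1 1⟩, ⟨4 | 1⟩, ⟨4 | 1⟩]


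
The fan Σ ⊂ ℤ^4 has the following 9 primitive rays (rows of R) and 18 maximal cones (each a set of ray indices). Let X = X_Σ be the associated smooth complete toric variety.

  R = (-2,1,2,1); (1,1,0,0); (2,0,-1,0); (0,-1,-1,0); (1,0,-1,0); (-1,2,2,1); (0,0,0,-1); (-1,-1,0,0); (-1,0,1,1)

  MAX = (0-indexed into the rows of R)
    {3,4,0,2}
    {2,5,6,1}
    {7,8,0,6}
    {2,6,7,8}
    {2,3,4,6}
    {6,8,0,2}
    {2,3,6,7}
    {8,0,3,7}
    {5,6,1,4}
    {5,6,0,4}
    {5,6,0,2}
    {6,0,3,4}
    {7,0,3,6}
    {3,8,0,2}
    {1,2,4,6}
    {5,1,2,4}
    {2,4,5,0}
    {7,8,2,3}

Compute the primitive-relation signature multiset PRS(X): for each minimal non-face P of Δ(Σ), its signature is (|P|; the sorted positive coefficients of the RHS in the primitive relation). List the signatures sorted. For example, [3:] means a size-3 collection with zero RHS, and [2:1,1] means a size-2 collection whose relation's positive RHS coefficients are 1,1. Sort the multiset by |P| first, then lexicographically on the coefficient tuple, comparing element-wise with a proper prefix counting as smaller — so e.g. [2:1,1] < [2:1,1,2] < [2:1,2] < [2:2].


|primitive collections| = 14. Relations:

  • {1,7}:  v_{1} + v_{7} = 0 ; sig = [2:]
  • {0,1}:  v_{0} + v_{1} = v_{5} ; sig = [2:1]
  • {1,3}:  v_{1} + v_{3} = v_{4} ; sig = [2:1]
  • {4,7}:  v_{4} + v_{7} = v_{3} ; sig = [2:1]
  • {5,7}:  v_{5} + v_{7} = v_{0} ; sig = [2:1]
  • {1,8}:  v_{1} + v_{8} = v_{0} + v_{2} ; sig = [2:1,1]
  • {3,5}:  v_{3} + v_{5} = v_{0} + v_{4} ; sig = [2:1,1]
  • {4,8}:  v_{4} + v_{8} = v_{0} + v_{2} + v_{3} ; sig = [2:1,1,1]
  • {5,8}:  v_{5} + v_{8} = 2·v_{0} + v_{2} ; sig = [2:1,2]
  • {0,2,7}:  v_{0} + v_{2} + v_{7} = v_{8} ; sig = [3:1]
  • {3,6,8}:  v_{3} + v_{6} + v_{8} = v_{7} ; sig = [3:1]
  • {0,2,3,6}:  v_{0} + v_{2} + v_{3} + v_{6} = 0 ; sig = [4:]
  • {0,2,4,6}:  v_{0} + v_{2} + v_{4} + v_{6} = v_{1} ; sig = [4:1]
  • {2,4,5,6}:  v_{2} + v_{4} + v_{5} + v_{6} = 2·v_{1} ; sig = [4:2]

Sorted signature multiset PRS(X):
    |P|=2: 9 collections, coeffs (), (1), (1), (1), (1), (1,1), (1,1), (1,1,1), (1,2)
    |P|=3: 2 collections, coeffs (1), (1)
    |P|=4: 3 collections, coeffs (), (1), (2)


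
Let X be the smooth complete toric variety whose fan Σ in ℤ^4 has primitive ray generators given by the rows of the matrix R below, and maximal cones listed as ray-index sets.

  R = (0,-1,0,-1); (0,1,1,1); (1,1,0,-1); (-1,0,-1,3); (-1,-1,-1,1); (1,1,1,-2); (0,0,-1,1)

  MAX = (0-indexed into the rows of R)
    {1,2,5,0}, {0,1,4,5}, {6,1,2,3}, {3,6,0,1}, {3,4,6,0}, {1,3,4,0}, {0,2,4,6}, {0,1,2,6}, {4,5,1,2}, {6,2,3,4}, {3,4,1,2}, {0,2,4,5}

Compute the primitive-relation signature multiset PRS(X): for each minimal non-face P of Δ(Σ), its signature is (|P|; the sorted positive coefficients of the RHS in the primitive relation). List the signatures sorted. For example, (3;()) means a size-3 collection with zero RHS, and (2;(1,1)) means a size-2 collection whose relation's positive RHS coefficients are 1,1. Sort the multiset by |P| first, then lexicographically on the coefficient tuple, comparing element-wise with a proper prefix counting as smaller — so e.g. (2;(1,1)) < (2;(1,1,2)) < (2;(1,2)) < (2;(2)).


Σ has 5 primitive collections:

  • {5,6}:  v_{5} + v_{6} = v_{2}  →  sig = (2;(1))
  • {3,5}:  v_{3} + v_{5} = v_{1} + v_{2} + v_{4}  →  sig = (2;(1,1,1))
  • {0,2,3}:  v_{0} + v_{2} + v_{3} = v_{6}  →  sig = (3;(1))
  • {1,4,6}:  v_{1} + v_{4} + v_{6} = v_{3}  →  sig = (3;(1))
  • {0,1,2,4}:  v_{0} + v_{1} + v_{2} + v_{4} = 0  →  sig = (4;())

so the primitive-relation signature multiset is
[(2;(1)), (2;(1,1,1)), (3;(1)), (3;(1)), (4;())]


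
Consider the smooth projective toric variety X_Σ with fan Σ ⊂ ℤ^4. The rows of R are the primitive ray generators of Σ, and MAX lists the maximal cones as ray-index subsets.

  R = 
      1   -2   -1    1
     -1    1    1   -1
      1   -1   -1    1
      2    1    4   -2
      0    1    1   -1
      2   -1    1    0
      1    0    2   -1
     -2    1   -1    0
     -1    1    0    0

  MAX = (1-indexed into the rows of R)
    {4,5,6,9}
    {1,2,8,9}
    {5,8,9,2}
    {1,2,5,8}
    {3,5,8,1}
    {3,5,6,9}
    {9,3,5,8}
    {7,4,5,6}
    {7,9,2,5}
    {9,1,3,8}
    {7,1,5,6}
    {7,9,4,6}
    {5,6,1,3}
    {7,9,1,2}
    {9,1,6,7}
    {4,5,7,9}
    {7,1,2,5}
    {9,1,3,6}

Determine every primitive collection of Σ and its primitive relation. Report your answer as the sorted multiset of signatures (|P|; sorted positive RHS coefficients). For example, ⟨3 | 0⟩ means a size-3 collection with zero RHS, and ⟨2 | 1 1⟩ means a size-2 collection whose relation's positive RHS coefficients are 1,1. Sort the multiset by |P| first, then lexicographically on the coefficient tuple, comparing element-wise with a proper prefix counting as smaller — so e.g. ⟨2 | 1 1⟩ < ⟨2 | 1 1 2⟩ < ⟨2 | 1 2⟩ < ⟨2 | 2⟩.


Minimal non-faces — 11 found among 9 rays, 18 max cones:

  P={2,3}:  v_{2} + v_{3} = 0  ⇒ sig = ⟨2 | 0⟩
  P={6,8}:  v_{6} + v_{8} = 0  ⇒ sig = ⟨2 | 0⟩
  P={2,6}:  v_{2} + v_{6} = v_{7}  ⇒ sig = ⟨2 | 1⟩
  P={3,7}:  v_{3} + v_{7} = v_{6}  ⇒ sig = ⟨2 | 1⟩
  P={7,8}:  v_{7} + v_{8} = v_{2}  ⇒ sig = ⟨2 | 1⟩
  P={1,4}:  v_{1} + v_{4} = v_{6} + v_{7}  ⇒ sig = ⟨2 | 1 1⟩
  P={4,8}:  v_{4} + v_{8} = v_{5} + v_{7} + v_{9}  ⇒ sig = ⟨2 | 1 1 1⟩
  P={2,4}:  v_{2} + v_{4} = v_{5} + 2·v_{7} + v_{9}  ⇒ sig = ⟨2 | 1 1 2⟩
  P={3,4}:  v_{3} + v_{4} = v_{5} + 2·v_{6} + v_{9}  ⇒ sig = ⟨2 | 1 1 2⟩
  P={1,5,9}:  v_{1} + v_{5} + v_{9} = 0  ⇒ sig = ⟨3 | 0⟩
  P={5,6,7,9}:  v_{5} + v_{6} + v_{7} + v_{9} = v_{4}  ⇒ sig = ⟨4 | 1⟩

so the primitive-relation signature multiset is
    |P|=2: 9 collections, coeffs (), (), (1), (1), (1), (1,1), (1,1,1), (1,1,2), (1,1,2)
    |P|=3: 1 collection, coeffs ()
    |P|=4: 1 collection, coeffs (1)


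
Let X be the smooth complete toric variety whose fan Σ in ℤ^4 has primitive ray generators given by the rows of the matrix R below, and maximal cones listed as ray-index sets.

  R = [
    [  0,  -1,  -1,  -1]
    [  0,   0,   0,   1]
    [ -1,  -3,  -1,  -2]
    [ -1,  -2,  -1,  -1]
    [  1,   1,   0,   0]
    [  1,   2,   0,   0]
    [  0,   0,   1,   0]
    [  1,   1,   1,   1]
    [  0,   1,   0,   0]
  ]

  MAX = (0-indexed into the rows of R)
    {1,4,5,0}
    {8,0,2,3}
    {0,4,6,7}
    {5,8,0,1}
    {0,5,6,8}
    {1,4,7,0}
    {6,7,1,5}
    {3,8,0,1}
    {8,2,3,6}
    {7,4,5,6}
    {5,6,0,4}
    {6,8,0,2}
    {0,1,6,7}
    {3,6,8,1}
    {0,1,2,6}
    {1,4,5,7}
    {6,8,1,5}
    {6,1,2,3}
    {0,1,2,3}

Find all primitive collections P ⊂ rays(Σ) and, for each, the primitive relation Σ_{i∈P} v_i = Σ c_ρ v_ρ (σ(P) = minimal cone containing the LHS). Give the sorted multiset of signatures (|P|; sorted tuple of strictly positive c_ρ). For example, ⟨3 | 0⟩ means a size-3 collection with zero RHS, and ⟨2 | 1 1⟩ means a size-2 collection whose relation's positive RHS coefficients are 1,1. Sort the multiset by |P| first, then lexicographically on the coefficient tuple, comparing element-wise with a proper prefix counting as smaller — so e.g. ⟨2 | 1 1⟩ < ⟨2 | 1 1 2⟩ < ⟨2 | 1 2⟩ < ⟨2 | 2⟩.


14 minimal non-faces of Δ(Σ) (on 9 rays):

  {3,4}:  v_{3} + v_{4} = v_{0}  ⇒ sig = ⟨2 | 1⟩
  {4,8}:  v_{4} + v_{8} = v_{5}  ⇒ sig = ⟨2 | 1⟩
  {3,5}:  v_{3} + v_{5} = v_{0} + v_{8}  ⇒ sig = ⟨2 | 1 1⟩
  {3,7}:  v_{3} + v_{7} = v_{0} + v_{1} + v_{6}  ⇒ sig = ⟨2 | 1 1 1⟩
  {7,8}:  v_{7} + v_{8} = v_{1} + v_{5} + v_{6}  ⇒ sig = ⟨2 | 1 1 1⟩
  {2,5}:  v_{2} + v_{5} = 2·v_{0} + v_{6} + v_{8}  ⇒ sig = ⟨2 | 1 1 2⟩
  {2,4}:  v_{2} + v_{4} = 2·v_{0} + v_{6}  ⇒ sig = ⟨2 | 1 2⟩
  {2,7}:  v_{2} + v_{7} = 2·v_{0} + v_{1} + 2·v_{6}  ⇒ sig = ⟨2 | 1 2 2⟩
  {0,3,6}:  v_{0} + v_{3} + v_{6} = v_{2}  ⇒ sig = ⟨3 | 1⟩
  {1,2,8}:  v_{1} + v_{2} + v_{8} = v_{3}  ⇒ sig = ⟨3 | 1⟩
  {1,4,6}:  v_{1} + v_{4} + v_{6} = v_{7}  ⇒ sig = ⟨3 | 1⟩
  {0,5,7}:  v_{0} + v_{5} + v_{7} = 2·v_{4}  ⇒ sig = ⟨3 | 2⟩
  {0,1,6,8}:  v_{0} + v_{1} + v_{6} + v_{8} = 0  ⇒ sig = ⟨4 | 0⟩
  {0,1,5,6}:  v_{0} + v_{1} + v_{5} + v_{6} = v_{4}  ⇒ sig = ⟨4 | 1⟩

Sorted signature multiset PRS(X):
{ ⟨2 | 1⟩ ×2,  ⟨2 | 1 1⟩,  ⟨2 | 1 1 1⟩ ×2,  ⟨2 | 1 1 2⟩,  ⟨2 | 1 2⟩,  ⟨2 | 1 2 2⟩,  ⟨3 | 1⟩ ×3,  ⟨3 | 2⟩,  ⟨4 | 0⟩,  ⟨4 | 1⟩ }


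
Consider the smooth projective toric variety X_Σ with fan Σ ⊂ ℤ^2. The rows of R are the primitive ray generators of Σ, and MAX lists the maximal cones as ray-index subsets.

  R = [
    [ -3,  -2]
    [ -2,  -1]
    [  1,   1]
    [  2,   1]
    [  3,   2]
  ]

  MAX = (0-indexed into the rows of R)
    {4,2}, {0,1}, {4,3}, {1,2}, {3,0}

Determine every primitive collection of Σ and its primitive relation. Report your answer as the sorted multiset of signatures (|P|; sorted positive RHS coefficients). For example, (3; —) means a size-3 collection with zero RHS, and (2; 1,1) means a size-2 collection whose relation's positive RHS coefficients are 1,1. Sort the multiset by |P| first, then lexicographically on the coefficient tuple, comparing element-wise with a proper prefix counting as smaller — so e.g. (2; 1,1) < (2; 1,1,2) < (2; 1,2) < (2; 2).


|primitive collections| = 5. Relations:

  • {0,4}:  v_{0} + v_{4} = 0  ⟹  sig = (2; —)
  • {1,3}:  v_{1} + v_{3} = 0  ⟹  sig = (2; —)
  • {0,2}:  v_{0} + v_{2} = v_{1}  ⟹  sig = (2; 1)
  • {1,4}:  v_{1} + v_{4} = v_{2}  ⟹  sig = (2; 1)
  • {2,3}:  v_{2} + v_{3} = v_{4}  ⟹  sig = (2; 1)

Signatures (|P|; sorted positive RHS coefficients), sorted:
{ (2; —) ×2,  (2; 1) ×3 }


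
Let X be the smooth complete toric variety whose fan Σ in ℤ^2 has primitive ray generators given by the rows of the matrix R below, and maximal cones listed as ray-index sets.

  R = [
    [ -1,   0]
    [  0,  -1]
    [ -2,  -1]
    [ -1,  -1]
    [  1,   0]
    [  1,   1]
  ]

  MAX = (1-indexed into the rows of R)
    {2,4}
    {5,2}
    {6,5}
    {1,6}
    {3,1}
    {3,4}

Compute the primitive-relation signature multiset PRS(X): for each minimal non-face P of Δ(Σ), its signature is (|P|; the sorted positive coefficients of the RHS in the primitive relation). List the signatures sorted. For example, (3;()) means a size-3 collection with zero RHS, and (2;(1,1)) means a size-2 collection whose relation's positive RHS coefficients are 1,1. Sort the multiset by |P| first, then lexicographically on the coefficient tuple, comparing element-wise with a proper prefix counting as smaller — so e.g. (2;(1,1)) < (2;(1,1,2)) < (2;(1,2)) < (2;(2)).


Minimal non-faces — 9 found among 6 rays, 6 max cones:

  P = {1,5}:  v_{1} + v_{5} = 0  ⟹  sig = (2;())
  P = {4,6}:  v_{4} + v_{6} = 0  ⟹  sig = (2;())
  P = {1,2}:  v_{1} + v_{2} = v_{4}  ⟹  sig = (2;(1))
  P = {1,4}:  v_{1} + v_{4} = v_{3}  ⟹  sig = (2;(1))
  P = {2,6}:  v_{2} + v_{6} = v_{5}  ⟹  sig = (2;(1))
  P = {3,5}:  v_{3} + v_{5} = v_{4}  ⟹  sig = (2;(1))
  P = {3,6}:  v_{3} + v_{6} = v_{1}  ⟹  sig = (2;(1))
  P = {4,5}:  v_{4} + v_{5} = v_{2}  ⟹  sig = (2;(1))
  P = {2,3}:  v_{2} + v_{3} = 2·v_{4}  ⟹  sig = (2;(2))

Signatures (|P|; sorted positive RHS coefficients), sorted:
{ (2;()) ×2,  (2;(1)) ×6,  (2;(2)) }


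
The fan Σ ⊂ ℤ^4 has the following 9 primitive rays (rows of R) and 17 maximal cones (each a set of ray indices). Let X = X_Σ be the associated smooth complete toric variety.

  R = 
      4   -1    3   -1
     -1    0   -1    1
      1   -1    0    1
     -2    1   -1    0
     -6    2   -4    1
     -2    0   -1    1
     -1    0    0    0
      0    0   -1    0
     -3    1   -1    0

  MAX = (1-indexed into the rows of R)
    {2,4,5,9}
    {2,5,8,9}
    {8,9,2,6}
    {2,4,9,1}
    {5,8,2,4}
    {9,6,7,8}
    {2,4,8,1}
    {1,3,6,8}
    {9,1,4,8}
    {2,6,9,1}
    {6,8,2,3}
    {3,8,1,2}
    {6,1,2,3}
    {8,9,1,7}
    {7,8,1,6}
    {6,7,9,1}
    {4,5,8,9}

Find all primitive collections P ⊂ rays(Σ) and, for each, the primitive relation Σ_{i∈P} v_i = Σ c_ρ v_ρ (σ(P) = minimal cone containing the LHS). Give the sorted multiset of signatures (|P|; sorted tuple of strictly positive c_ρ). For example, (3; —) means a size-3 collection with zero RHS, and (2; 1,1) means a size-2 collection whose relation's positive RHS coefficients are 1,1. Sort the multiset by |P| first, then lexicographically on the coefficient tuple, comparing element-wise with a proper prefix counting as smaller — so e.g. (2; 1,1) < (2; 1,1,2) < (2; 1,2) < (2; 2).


|primitive collections| = 14. Relations:

  P = {1,5}:  v_{1} + v_{5} = v_{4} — sig = (2; 1)
  P = {2,7}:  v_{2} + v_{7} = v_{6} — sig = (2; 1)
  P = {3,4}:  v_{3} + v_{4} = v_{2} — sig = (2; 1)
  P = {3,9}:  v_{3} + v_{9} = v_{6} — sig = (2; 1)
  P = {4,7}:  v_{4} + v_{7} = v_{9} — sig = (2; 1)
  P = {4,6}:  v_{4} + v_{6} = v_{2} + v_{9} — sig = (2; 1,1)
  P = {3,5}:  v_{3} + v_{5} = 2·v_{2} + v_{8} + v_{9} — sig = (2; 1,1,2)
  P = {3,7}:  v_{3} + v_{7} = v_{1} + 2·v_{6} + v_{8} — sig = (2; 1,1,2)
  P = {5,7}:  v_{5} + v_{7} = v_{2} + v_{8} + 2·v_{9} — sig = (2; 1,1,2)
  P = {5,6}:  v_{5} + v_{6} = 2·v_{2} + v_{8} + 2·v_{9} — sig = (2; 1,2,2)
  P = {1,2,8,9}:  v_{1} + v_{2} + v_{8} + v_{9} = 0 — sig = (4; —)
  P = {1,2,6,8}:  v_{1} + v_{2} + v_{6} + v_{8} = v_{3} — sig = (4; 1)
  P = {1,6,8,9}:  v_{1} + v_{6} + v_{8} + v_{9} = v_{7} — sig = (4; 1)
  P = {2,4,8,9}:  v_{2} + v_{4} + v_{8} + v_{9} = v_{5} — sig = (4; 1)

Hence PRS(X_Σ) =
    |P|=2: 10 collections, coeffs (1), (1), (1), (1), (1), (1,1), (1,1,2), (1,1,2), (1,1,2), (1,2,2)
    |P|=4: 4 collections, coeffs (), (1), (1), (1)


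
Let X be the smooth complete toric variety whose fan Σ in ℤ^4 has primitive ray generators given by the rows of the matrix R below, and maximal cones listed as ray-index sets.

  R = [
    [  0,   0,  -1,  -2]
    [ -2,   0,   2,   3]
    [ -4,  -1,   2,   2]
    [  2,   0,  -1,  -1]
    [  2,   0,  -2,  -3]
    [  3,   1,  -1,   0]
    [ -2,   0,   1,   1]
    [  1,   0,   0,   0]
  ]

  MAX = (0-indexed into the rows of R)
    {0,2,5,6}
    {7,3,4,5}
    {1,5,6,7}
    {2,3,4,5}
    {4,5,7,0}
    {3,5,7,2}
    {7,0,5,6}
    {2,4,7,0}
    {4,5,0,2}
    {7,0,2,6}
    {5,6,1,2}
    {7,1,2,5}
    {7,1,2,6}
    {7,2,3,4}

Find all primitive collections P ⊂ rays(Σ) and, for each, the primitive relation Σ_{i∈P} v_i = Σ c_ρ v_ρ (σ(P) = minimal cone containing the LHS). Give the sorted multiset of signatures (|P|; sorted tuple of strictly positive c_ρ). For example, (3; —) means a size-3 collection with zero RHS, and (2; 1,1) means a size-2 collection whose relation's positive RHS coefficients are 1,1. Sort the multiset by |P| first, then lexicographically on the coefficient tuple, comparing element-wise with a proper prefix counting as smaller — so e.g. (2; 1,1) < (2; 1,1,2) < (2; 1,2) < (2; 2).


The 9 primitive collections of Σ (r=8, n=4):

  • {1,4}:  v_{1} + v_{4} = 0  ⟹  sig = (2; —)
  • {3,6}:  v_{3} + v_{6} = 0  ⟹  sig = (2; —)
  • {0,1}:  v_{0} + v_{1} = v_{6}  ⟹  sig = (2; 1)
  • {0,3}:  v_{0} + v_{3} = v_{4}  ⟹  sig = (2; 1)
  • {4,6}:  v_{4} + v_{6} = v_{0}  ⟹  sig = (2; 1)
  • {1,3}:  v_{1} + v_{3} = v_{2} + v_{5} + v_{7}  ⟹  sig = (2; 1,1,1)
  • {0,2,5,7}:  v_{0} + v_{2} + v_{5} + v_{7} = 0  ⟹  sig = (4; —)
  • {2,4,5,7}:  v_{2} + v_{4} + v_{5} + v_{7} = v_{3}  ⟹  sig = (4; 1)
  • {2,5,6,7}:  v_{2} + v_{5} + v_{6} + v_{7} = v_{1}  ⟹  sig = (4; 1)

Sorted signature multiset PRS(X):
{ (2; —) ×2,  (2; 1) ×3,  (2; 1,1,1),  (4; —),  (4; 1) ×2 }


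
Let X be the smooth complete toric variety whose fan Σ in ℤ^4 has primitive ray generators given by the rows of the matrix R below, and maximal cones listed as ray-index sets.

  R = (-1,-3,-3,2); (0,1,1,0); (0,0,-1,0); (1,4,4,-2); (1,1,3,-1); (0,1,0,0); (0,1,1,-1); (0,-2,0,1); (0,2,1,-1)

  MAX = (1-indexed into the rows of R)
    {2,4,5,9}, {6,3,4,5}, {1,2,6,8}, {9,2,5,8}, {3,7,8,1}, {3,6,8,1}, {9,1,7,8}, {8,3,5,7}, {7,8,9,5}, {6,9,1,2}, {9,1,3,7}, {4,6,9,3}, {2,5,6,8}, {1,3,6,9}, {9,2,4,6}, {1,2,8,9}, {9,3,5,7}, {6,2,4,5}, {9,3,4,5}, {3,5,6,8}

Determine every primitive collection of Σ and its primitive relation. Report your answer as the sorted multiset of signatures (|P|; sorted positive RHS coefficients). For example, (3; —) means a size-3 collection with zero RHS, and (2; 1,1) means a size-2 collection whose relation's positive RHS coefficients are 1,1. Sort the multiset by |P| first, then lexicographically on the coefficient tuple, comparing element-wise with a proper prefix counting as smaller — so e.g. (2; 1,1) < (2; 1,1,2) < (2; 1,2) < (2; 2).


|primitive collections| = 10. Relations:

  P={1,4}:  v_{1} + v_{4} = v_{2}  →  sig = (2; 1)
  P={1,5}:  v_{1} + v_{5} = v_{8}  →  sig = (2; 1)
  P={2,3}:  v_{2} + v_{3} = v_{6}  →  sig = (2; 1)
  P={6,7}:  v_{6} + v_{7} = v_{9}  →  sig = (2; 1)
  P={4,8}:  v_{4} + v_{8} = v_{2} + v_{5}  →  sig = (2; 1,1)
  P={2,7}:  v_{2} + v_{7} = v_{8} + 2·v_{9}  →  sig = (2; 1,2)
  P={4,7}:  v_{4} + v_{7} = v_{5} + 2·v_{9}  →  sig = (2; 1,2)
  P={3,8,9}:  v_{3} + v_{8} + v_{9} = 0  →  sig = (3; —)
  P={5,6,9}:  v_{5} + v_{6} + v_{9} = v_{4}  →  sig = (3; 1)
  P={6,8,9}:  v_{6} + v_{8} + v_{9} = v_{2}  →  sig = (3; 1)

Sorted signature multiset PRS(X):
{ (2; 1) ×4,  (2; 1,1),  (2; 1,2) ×2,  (3; —),  (3; 1) ×2 }


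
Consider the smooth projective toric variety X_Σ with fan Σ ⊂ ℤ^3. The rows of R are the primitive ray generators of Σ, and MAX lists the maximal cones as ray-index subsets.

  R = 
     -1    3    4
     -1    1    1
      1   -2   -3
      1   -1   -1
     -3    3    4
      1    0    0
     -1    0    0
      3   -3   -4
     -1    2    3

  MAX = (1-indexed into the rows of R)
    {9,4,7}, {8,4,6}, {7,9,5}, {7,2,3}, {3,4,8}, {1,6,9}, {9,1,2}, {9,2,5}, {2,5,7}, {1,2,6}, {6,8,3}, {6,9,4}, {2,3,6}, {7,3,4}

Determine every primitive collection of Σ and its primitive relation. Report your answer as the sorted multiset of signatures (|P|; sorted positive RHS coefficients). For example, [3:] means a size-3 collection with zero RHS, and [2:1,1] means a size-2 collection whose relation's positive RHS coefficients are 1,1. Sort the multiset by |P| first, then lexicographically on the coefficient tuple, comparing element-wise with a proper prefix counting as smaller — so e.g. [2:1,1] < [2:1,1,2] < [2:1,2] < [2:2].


Primitive collections (18):

  • {2,4}:  v_{2} + v_{4} = 0  so sig = [2:]
  • {3,9}:  v_{3} + v_{9} = 0  so sig = [2:]
  • {5,8}:  v_{5} + v_{8} = 0  so sig = [2:]
  • {6,7}:  v_{6} + v_{7} = 0  so sig = [2:]
  • {1,3}:  v_{1} + v_{3} = v_{2} + v_{6}  so sig = [2:1,1]
  • {1,4}:  v_{1} + v_{4} = v_{6} + v_{9}  so sig = [2:1,1]
  • {1,7}:  v_{1} + v_{7} = v_{2} + v_{9}  so sig = [2:1,1]
  • {2,8}:  v_{2} + v_{8} = v_{3} + v_{6}  so sig = [2:1,1]
  • {3,5}:  v_{3} + v_{5} = v_{2} + v_{7}  so sig = [2:1,1]
  • {4,5}:  v_{4} + v_{5} = v_{7} + v_{9}  so sig = [2:1,1]
  • {5,6}:  v_{5} + v_{6} = v_{2} + v_{9}  so sig = [2:1,1]
  • {7,8}:  v_{7} + v_{8} = v_{3} + v_{4}  so sig = [2:1,1]
  • {8,9}:  v_{8} + v_{9} = v_{4} + v_{6}  so sig = [2:1,1]
  • {1,8}:  v_{1} + v_{8} = 2·v_{6}  so sig = [2:2]
  • {1,5}:  v_{1} + v_{5} = 2·v_{2} + 2·v_{9}  so sig = [2:2,2]
  • {2,6,9}:  v_{2} + v_{6} + v_{9} = v_{1}  so sig = [3:1]
  • {2,7,9}:  v_{2} + v_{7} + v_{9} = v_{5}  so sig = [3:1]
  • {3,4,6}:  v_{3} + v_{4} + v_{6} = v_{8}  so sig = [3:1]

Sorted signature multiset PRS(X):
{ [2:] ×4,  [2:1,1] ×9,  [2:2],  [2:2,2],  [3:1] ×3 }


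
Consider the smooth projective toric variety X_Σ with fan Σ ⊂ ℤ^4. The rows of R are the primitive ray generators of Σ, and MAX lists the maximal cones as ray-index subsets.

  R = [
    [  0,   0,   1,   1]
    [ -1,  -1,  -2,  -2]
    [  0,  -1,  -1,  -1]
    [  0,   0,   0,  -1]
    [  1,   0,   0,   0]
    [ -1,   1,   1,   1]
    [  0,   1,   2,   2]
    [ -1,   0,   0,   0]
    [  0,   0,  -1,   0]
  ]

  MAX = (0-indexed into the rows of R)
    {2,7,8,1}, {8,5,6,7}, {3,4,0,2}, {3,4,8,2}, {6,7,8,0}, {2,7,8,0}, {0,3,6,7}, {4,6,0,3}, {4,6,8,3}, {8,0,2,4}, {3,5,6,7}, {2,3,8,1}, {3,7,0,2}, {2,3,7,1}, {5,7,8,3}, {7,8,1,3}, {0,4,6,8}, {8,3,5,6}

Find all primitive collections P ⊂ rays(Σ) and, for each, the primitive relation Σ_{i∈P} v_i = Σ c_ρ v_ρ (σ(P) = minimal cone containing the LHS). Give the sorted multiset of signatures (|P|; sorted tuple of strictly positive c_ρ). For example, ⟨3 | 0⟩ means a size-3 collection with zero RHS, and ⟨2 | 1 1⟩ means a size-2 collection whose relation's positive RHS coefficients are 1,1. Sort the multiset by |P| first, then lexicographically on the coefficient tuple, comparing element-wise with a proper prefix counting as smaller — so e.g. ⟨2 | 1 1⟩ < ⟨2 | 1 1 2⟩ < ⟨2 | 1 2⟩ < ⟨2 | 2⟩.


12 collections generate NE(X_Σ); each relation:

  • {4,7}:  v_{4} + v_{7} = 0  ⇒ sig = ⟨2 | 0⟩
  • {1,6}:  v_{1} + v_{6} = v_{7}  ⇒ sig = ⟨2 | 1⟩
  • {2,5}:  v_{2} + v_{5} = v_{7}  ⇒ sig = ⟨2 | 1⟩
  • {2,6}:  v_{2} + v_{6} = v_{0}  ⇒ sig = ⟨2 | 1⟩
  • {0,1}:  v_{0} + v_{1} = v_{2} + v_{7}  ⇒ sig = ⟨2 | 1 1⟩
  • {0,5}:  v_{0} + v_{5} = v_{6} + v_{7}  ⇒ sig = ⟨2 | 1 1⟩
  • {1,4}:  v_{1} + v_{4} = v_{2} + v_{3} + v_{8}  ⇒ sig = ⟨2 | 1 1 1⟩
  • {4,5}:  v_{4} + v_{5} = v_{3} + v_{6} + v_{8}  ⇒ sig = ⟨2 | 1 1 1⟩
  • {1,5}:  v_{1} + v_{5} = v_{3} + 2·v_{7} + v_{8}  ⇒ sig = ⟨2 | 1 1 2⟩
  • {0,3,8}:  v_{0} + v_{3} + v_{8} = 0  ⇒ sig = ⟨3 | 0⟩
  • {2,3,7,8}:  v_{2} + v_{3} + v_{7} + v_{8} = v_{1}  ⇒ sig = ⟨4 | 1⟩
  • {3,6,7,8}:  v_{3} + v_{6} + v_{7} + v_{8} = v_{5}  ⇒ sig = ⟨4 | 1⟩

so the primitive-relation signature multiset is
{ ⟨2 | 0⟩,  ⟨2 | 1⟩ ×3,  ⟨2 | 1 1⟩ ×2,  ⟨2 | 1 1 1⟩ ×2,  ⟨2 | 1 1 2⟩,  ⟨3 | 0⟩,  ⟨4 | 1⟩ ×2 }


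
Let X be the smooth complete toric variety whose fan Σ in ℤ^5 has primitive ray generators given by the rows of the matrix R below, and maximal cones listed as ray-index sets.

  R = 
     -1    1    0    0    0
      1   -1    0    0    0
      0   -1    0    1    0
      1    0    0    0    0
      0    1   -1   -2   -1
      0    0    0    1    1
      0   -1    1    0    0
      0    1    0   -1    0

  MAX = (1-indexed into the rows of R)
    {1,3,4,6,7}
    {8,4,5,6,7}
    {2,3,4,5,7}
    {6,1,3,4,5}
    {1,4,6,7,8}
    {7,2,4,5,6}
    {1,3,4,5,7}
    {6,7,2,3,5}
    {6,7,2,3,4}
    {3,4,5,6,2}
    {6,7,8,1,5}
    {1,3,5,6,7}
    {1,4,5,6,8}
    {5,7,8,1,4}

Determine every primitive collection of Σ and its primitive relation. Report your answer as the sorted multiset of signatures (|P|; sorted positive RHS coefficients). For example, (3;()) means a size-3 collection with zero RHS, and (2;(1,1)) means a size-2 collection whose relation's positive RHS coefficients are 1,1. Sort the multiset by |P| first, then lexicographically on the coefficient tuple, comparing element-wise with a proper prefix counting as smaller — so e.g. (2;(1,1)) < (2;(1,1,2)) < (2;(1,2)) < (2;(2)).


Σ has 5 primitive collections:

  • {1,2}:  v_{1} + v_{2} = 0  →  sig = (2;())
  • {3,8}:  v_{3} + v_{8} = 0  →  sig = (2;())
  • {2,8}:  v_{2} + v_{8} = v_{4} + v_{5} + v_{6} + v_{7}  →  sig = (2;(1,1,1,1))
  • {1,4,5,6,7}:  v_{1} + v_{4} + v_{5} + v_{6} + v_{7} = v_{8}  →  sig = (5;(1))
  • {3,4,5,6,7}:  v_{3} + v_{4} + v_{5} + v_{6} + v_{7} = v_{2}  →  sig = (5;(1))

Hence PRS(X_Σ) =
    |P|=2: 3 collections, coeffs (), (), (1,1,1,1)
    |P|=5: 2 collections, coeffs (1), (1)


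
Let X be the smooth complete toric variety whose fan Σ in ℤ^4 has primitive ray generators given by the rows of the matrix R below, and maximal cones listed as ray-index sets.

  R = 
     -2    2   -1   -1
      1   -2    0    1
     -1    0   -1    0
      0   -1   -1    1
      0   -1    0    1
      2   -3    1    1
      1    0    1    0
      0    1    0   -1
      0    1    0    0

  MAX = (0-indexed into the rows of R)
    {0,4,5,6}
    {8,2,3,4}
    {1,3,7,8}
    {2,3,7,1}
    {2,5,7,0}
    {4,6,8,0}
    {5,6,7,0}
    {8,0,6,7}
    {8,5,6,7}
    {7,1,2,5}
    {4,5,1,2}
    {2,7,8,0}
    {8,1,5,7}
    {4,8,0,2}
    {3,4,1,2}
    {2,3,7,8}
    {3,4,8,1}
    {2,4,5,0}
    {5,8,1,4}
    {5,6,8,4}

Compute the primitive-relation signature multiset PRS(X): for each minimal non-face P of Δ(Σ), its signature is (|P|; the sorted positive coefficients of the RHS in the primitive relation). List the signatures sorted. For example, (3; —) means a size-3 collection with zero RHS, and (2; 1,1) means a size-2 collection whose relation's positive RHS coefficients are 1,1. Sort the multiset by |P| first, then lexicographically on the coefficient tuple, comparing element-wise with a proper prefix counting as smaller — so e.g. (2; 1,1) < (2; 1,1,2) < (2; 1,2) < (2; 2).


Δ(Σ) — 9 vertices, 10 min non-faces:

  P={2,6}:  v_{2} + v_{6} = 0 ; sig = (2; —)
  P={4,7}:  v_{4} + v_{7} = 0 ; sig = (2; —)
  P={0,1}:  v_{0} + v_{1} = v_{2} ; sig = (2; 1)
  P={1,6}:  v_{1} + v_{6} = v_{5} + v_{8} ; sig = (2; 1,1)
  P={3,6}:  v_{3} + v_{6} = v_{1} + v_{8} ; sig = (2; 1,1)
  P={0,3}:  v_{0} + v_{3} = 2·v_{2} + v_{8} ; sig = (2; 1,2)
  P={3,5}:  v_{3} + v_{5} = 2·v_{1} ; sig = (2; 2)
  P={0,5,8}:  v_{0} + v_{5} + v_{8} = 0 ; sig = (3; —)
  P={1,2,8}:  v_{1} + v_{2} + v_{8} = v_{3} ; sig = (3; 1)
  P={2,5,8}:  v_{2} + v_{5} + v_{8} = v_{1} ; sig = (3; 1)

Signatures (|P|; sorted positive RHS coefficients), sorted:
    |P|=2: 7 collections, coeffs (), (), (1), (1,1), (1,1), (1,2), (2)
    |P|=3: 3 collections, coeffs (), (1), (1)


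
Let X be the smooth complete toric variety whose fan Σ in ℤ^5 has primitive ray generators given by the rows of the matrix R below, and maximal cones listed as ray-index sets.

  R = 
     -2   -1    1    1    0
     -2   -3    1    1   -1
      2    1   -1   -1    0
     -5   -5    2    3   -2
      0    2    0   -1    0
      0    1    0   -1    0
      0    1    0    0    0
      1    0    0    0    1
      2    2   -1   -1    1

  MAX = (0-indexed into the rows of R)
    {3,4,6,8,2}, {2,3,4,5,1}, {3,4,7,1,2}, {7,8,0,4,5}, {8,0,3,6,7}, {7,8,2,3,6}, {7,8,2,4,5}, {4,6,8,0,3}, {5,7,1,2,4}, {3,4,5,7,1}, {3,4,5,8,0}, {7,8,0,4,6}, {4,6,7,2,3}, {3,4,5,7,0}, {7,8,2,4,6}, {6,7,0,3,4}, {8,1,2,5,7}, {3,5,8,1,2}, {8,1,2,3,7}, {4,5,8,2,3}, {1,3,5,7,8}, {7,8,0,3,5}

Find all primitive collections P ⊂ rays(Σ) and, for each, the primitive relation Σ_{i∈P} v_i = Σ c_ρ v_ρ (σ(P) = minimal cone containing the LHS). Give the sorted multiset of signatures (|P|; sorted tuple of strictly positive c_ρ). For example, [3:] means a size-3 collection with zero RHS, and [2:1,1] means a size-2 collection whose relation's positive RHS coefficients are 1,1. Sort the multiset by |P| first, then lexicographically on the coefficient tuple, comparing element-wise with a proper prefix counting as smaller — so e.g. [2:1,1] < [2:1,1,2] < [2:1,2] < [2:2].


7 minimal non-faces of Δ(Σ) (on 9 rays):

  {0,2}:  v_{0} + v_{2} = 0  ⟹  sig = [2:]
  {5,6}:  v_{5} + v_{6} = v_{4}  ⟹  sig = [2:1]
  {0,1}:  v_{0} + v_{1} = v_{3} + v_{5} + v_{7}  ⟹  sig = [2:1,1,1]
  {1,6}:  v_{1} + v_{6} = v_{2} + v_{3} + v_{4} + v_{7}  ⟹  sig = [2:1,1,1,1]
  {1,4,8}:  v_{1} + v_{4} + v_{8} = v_{5}  ⟹  sig = [3:1]
  {2,3,5,7}:  v_{2} + v_{3} + v_{5} + v_{7} = v_{1}  ⟹  sig = [4:1]
  {3,4,7,8}:  v_{3} + v_{4} + v_{7} + v_{8} = v_{0}  ⟹  sig = [4:1]

Signatures (|P|; sorted positive RHS coefficients), sorted:
    [2:]
    [2:1]
    [2:1,1,1]
    [2:1,1,1,1]
    [3:1]
    [4:1]
    [4:1]


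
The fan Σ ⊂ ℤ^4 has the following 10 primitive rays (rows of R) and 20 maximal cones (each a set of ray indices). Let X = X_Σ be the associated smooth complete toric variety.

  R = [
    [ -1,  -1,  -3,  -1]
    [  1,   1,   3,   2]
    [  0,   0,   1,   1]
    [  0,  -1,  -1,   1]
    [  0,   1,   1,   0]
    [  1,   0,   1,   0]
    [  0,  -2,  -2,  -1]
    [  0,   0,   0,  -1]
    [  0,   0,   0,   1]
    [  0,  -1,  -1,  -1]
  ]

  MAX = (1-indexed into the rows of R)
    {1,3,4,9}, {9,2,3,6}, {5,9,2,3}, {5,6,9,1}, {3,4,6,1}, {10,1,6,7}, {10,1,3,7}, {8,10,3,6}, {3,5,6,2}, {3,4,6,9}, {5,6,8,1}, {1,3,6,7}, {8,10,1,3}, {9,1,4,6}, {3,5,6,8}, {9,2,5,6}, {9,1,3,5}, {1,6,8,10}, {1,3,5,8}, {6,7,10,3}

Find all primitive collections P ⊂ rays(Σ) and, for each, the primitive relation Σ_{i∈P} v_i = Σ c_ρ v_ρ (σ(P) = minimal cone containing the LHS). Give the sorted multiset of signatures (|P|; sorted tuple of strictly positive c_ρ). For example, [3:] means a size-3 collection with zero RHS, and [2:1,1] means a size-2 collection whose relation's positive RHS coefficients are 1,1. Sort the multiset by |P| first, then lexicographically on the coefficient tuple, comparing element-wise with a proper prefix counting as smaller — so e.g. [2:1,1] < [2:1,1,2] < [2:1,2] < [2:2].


Minimal non-faces — 20 found among 10 rays, 20 max cones:

  • {8,9}:  v_{8} + v_{9} = 0  →  sig = [2:]
  • {1,2}:  v_{1} + v_{2} = v_{9}  →  sig = [2:1]
  • {4,5}:  v_{4} + v_{5} = v_{9}  →  sig = [2:1]
  • {5,7}:  v_{5} + v_{7} = v_{10}  →  sig = [2:1]
  • {5,10}:  v_{5} + v_{10} = v_{8}  →  sig = [2:1]
  • {2,10}:  v_{2} + v_{10} = v_{3} + v_{6}  →  sig = [2:1,1]
  • {2,8}:  v_{2} + v_{8} = v_{3} + v_{5} + v_{6}  →  sig = [2:1,1,1]
  • {4,8}:  v_{4} + v_{8} = v_{1} + v_{3} + v_{6}  →  sig = [2:1,1,1]
  • {9,10}:  v_{9} + v_{10} = v_{1} + v_{3} + v_{6}  →  sig = [2:1,1,1]
  • {2,4}:  v_{2} + v_{4} = v_{3} + v_{6} + 2·v_{9}  →  sig = [2:1,1,2]
  • {2,7}:  v_{2} + v_{7} = v_{1} + 2·v_{3} + 2·v_{6}  →  sig = [2:1,2,2]
  • {7,8}:  v_{7} + v_{8} = 2·v_{10}  →  sig = [2:2]
  • {4,10}:  v_{4} + v_{10} = 2·v_{1} + 2·v_{3} + 2·v_{6}  →  sig = [2:2,2,2]
  • {7,9}:  v_{7} + v_{9} = 2·v_{1} + 2·v_{3} + 2·v_{6}  →  sig = [2:2,2,2]
  • {4,7}:  v_{4} + v_{7} = 3·v_{1} + 3·v_{3} + 3·v_{6}  →  sig = [2:3,3,3]
  • {1,3,5,6}:  v_{1} + v_{3} + v_{5} + v_{6} = 0  →  sig = [4:]
  • {1,3,6,8}:  v_{1} + v_{3} + v_{6} + v_{8} = v_{10}  →  sig = [4:1]
  • {1,3,6,9}:  v_{1} + v_{3} + v_{6} + v_{9} = v_{4}  →  sig = [4:1]
  • {1,3,6,10}:  v_{1} + v_{3} + v_{6} + v_{10} = v_{7}  →  sig = [4:1]
  • {3,5,6,9}:  v_{3} + v_{5} + v_{6} + v_{9} = v_{2}  →  sig = [4:1]

Hence PRS(X_Σ) =
{ [2:],  [2:1] ×4,  [2:1,1],  [2:1,1,1] ×3,  [2:1,1,2],  [2:1,2,2],  [2:2],  [2:2,2,2] ×2,  [2:3,3,3],  [4:],  [4:1] ×4 }


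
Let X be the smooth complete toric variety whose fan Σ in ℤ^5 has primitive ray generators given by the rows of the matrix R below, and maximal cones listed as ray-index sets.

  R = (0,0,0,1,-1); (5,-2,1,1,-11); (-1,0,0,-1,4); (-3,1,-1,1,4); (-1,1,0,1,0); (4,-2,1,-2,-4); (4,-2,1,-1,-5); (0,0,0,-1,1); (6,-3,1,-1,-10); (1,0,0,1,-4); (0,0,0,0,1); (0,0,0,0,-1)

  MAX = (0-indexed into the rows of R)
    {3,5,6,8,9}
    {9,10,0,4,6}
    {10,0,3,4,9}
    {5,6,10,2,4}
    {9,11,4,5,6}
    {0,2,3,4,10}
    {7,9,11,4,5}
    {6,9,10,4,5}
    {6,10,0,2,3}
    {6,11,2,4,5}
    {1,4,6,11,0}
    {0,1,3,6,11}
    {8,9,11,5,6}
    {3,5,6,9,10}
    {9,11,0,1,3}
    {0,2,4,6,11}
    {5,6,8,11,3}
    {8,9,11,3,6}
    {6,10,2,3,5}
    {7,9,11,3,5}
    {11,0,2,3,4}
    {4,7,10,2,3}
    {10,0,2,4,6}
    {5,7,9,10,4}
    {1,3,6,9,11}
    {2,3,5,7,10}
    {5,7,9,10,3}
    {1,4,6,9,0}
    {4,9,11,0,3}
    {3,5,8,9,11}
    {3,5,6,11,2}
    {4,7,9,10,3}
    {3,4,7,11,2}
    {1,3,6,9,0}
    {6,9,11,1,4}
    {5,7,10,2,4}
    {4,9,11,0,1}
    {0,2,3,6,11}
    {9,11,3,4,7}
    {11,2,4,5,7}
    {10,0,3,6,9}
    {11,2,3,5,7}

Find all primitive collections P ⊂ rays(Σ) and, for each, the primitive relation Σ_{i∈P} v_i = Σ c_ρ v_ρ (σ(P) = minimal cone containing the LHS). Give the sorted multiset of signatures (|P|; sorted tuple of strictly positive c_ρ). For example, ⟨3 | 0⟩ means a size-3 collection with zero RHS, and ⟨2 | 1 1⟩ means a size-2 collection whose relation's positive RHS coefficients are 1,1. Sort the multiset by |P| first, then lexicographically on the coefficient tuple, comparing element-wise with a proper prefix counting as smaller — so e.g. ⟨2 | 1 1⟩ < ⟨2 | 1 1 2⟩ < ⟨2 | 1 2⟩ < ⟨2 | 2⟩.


20 collections generate NE(X_Σ); each relation:

  P={0,7}:  v_{0} + v_{7} = 0  →  sig = ⟨2 | 0⟩
  P={2,9}:  v_{2} + v_{9} = 0  →  sig = ⟨2 | 0⟩
  P={10,11}:  v_{10} + v_{11} = 0  →  sig = ⟨2 | 0⟩
  P={0,5}:  v_{0} + v_{5} = v_{6}  →  sig = ⟨2 | 1⟩
  P={6,7}:  v_{6} + v_{7} = v_{5}  →  sig = ⟨2 | 1⟩
  P={1,2}:  v_{1} + v_{2} = v_{0} + v_{6} + v_{11}  →  sig = ⟨2 | 1 1 1⟩
  P={1,7}:  v_{1} + v_{7} = v_{6} + v_{9} + v_{11}  →  sig = ⟨2 | 1 1 1⟩
  P={1,10}:  v_{1} + v_{10} = v_{0} + v_{6} + v_{9}  →  sig = ⟨2 | 1 1 1⟩
  P={4,8}:  v_{4} + v_{8} = v_{6} + v_{9} + v_{11}  →  sig = ⟨2 | 1 1 1⟩
  P={2,8}:  v_{2} + v_{8} = v_{3} + v_{5} + v_{6} + v_{11}  →  sig = ⟨2 | 1 1 1 1⟩
  P={8,10}:  v_{8} + v_{10} = v_{3} + v_{5} + v_{6} + v_{9}  →  sig = ⟨2 | 1 1 1 1⟩
  P={0,8}:  v_{0} + v_{8} = v_{3} + 2·v_{6} + v_{9} + v_{11}  →  sig = ⟨2 | 1 1 1 2⟩
  P={7,8}:  v_{7} + v_{8} = v_{3} + 2·v_{5} + v_{9} + v_{11}  →  sig = ⟨2 | 1 1 1 2⟩
  P={1,5}:  v_{1} + v_{5} = 2·v_{6} + v_{9} + v_{11}  →  sig = ⟨2 | 1 1 2⟩
  P={1,8}:  v_{1} + v_{8} = v_{3} + 3·v_{6} + 2·v_{9} + 2·v_{11}  →  sig = ⟨2 | 1 2 2 3⟩
  P={3,4,5}:  v_{3} + v_{4} + v_{5} = 0  →  sig = ⟨3 | 0⟩
  P={3,4,6}:  v_{3} + v_{4} + v_{6} = v_{0}  →  sig = ⟨3 | 1⟩
  P={1,3,4}:  v_{1} + v_{3} + v_{4} = 2·v_{0} + v_{9} + v_{11}  →  sig = ⟨3 | 1 1 2⟩
  P={0,6,9,11}:  v_{0} + v_{6} + v_{9} + v_{11} = v_{1}  →  sig = ⟨4 | 1⟩
  P={3,5,6,9,11}:  v_{3} + v_{5} + v_{6} + v_{9} + v_{11} = v_{8}  →  sig = ⟨5 | 1⟩

Sorted signature multiset PRS(X):
[⟨2 | 0⟩, ⟨2 | 0⟩, ⟨2 | 0⟩, ⟨2 | 1⟩, ⟨2 | 1⟩, ⟨2 | 1 1 1⟩, ⟨2 | 1 1 1⟩, ⟨2 | 1 1 1⟩, ⟨2 | 1 1 1⟩, ⟨2 | 1 1 1 1⟩, ⟨2 | 1 1 1 1⟩, ⟨2 | 1 1 1 2⟩, ⟨2 | 1 1 1 2⟩, ⟨2 | 1 1 2⟩, ⟨2 | 1 2 2 3⟩, ⟨3 | 0⟩, ⟨3 | 1⟩, ⟨3 | 1 1 2⟩, ⟨4 | 1⟩, ⟨5 | 1⟩]
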